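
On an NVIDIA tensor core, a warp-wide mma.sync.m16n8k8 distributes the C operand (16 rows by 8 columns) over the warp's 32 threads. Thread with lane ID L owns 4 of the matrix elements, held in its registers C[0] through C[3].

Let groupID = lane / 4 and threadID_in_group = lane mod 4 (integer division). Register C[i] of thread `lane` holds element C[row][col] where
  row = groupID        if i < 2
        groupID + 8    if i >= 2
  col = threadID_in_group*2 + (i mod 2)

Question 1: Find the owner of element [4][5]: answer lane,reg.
18,1

r=4->g=4,rb=0  c=5->t=2,b0=1
L=4*4+2=18  i=0*2+1=1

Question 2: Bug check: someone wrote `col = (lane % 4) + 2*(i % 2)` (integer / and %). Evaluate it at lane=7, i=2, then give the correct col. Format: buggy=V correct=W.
`(lane % 4) + 2*(i % 2)`[7,2]→3
7: G=1,T=3
[2] (1+8,3*2+0) = (9,6)
col: 3 vs 6

buggy=3 correct=6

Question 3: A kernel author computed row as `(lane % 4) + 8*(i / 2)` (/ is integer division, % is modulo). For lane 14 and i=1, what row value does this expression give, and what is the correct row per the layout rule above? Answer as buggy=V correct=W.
`(lane % 4) + 8*(i / 2)`[14,1]->2
lane 14->14/4=3, 14 mod 4=2
i=1  r:3+0->3  c:2·2+1->5
row: 2 vs 3

buggy=2 correct=3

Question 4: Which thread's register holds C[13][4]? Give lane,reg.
22,2

r: 13->gid=5,r8=1  c: 4->tid=2,i&1=0
L=5*4+2=22  i=1*2+0=2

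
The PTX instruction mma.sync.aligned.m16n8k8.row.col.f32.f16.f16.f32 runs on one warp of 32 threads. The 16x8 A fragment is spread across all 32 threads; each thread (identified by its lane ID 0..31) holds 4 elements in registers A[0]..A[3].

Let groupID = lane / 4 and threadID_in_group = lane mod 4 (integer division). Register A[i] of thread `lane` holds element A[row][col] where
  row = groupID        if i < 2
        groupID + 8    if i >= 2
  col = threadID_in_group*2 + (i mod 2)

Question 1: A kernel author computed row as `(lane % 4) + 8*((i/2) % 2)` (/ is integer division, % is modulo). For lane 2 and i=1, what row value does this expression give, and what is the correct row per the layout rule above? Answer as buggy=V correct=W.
buggy=2 correct=0

`(lane % 4) + 8*((i/2) % 2)`[2,1]=>2
lane 2=>2/4=0, 2 mod 4=2
i=1  r:0+0=>0  c:2·2+1=>5
row: 2 vs 0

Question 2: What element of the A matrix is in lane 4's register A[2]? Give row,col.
4: gid=1,tid=0
[2] (1+8,0*2+0) = (9,0)

9,0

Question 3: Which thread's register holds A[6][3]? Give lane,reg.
r=6⇒gr=6,Rb=0  c=3⇒th=1,odd=1
L=6*4+1=25  i=0*2+1=1

25,1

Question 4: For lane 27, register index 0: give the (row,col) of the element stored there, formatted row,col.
L=27=>grp=27>>2=6, tig=27&3=3
[0]=>row 6+0=6  col 3·2+0=6

6,6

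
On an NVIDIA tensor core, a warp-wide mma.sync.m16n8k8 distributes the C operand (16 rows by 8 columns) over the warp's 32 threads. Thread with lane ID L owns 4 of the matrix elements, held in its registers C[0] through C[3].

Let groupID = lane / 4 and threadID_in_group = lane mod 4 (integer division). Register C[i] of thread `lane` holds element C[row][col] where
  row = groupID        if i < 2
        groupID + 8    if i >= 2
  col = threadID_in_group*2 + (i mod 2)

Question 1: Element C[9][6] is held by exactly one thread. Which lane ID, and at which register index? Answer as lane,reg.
7,2

r:9=>grp=1,rB=1  c:6=>tig=3,lo=0
L=1*4+3=7  i=1*2+0=2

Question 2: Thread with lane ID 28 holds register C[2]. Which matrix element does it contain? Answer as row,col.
15,0

lane 28->28/4=7, 28 mod 4=0
i=2  r:7+8->15  c:2·0+0->0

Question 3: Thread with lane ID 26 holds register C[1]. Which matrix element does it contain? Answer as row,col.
6,5

L=26→G=26>>2=6, T=26&3=2
[1]→row 6+0=6  col 2·2+1=5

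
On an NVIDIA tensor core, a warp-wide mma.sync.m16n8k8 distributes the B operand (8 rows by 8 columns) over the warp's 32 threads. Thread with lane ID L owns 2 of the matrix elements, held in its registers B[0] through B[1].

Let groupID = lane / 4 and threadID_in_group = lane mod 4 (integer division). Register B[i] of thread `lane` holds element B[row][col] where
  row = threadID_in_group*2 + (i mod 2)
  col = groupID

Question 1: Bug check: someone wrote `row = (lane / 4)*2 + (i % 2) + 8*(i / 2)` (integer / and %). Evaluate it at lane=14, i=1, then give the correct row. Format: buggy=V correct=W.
buggy=7 correct=5

`(lane / 4)*2 + (i % 2) + 8*(i / 2)`[14,1]→7
14: G=3,T=2
[1] (2*2+1,3) = (5,3)
row: 7 vs 5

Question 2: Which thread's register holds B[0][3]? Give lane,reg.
c:3=>grp=3  r:0=>tig=0,lo=0
L=3*4+0=12  i=0=0

12,0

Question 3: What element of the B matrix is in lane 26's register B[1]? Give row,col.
26: gid=6,tid=2
[1] (2*2+1,6) = (5,6)

5,6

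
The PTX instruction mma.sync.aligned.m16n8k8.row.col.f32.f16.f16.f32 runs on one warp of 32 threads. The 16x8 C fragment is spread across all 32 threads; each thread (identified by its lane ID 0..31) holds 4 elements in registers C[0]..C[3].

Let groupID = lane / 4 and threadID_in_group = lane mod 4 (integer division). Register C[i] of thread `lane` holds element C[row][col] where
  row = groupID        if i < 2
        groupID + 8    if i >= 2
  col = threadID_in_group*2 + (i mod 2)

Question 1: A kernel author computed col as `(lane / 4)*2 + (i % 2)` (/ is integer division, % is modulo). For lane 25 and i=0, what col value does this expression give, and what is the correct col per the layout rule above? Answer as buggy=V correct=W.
`(lane / 4)*2 + (i % 2)`[25,0]=>12
lane 25=>25/4=6, 25 mod 4=1
i=0  r:6+0=>6  c:2·1+0=>2
col: 12 vs 2

buggy=12 correct=2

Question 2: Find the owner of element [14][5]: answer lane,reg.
r=14→G=6,rhi=1  c=5→T=2,p=1
L=6*4+2=26  i=1*2+1=3

26,3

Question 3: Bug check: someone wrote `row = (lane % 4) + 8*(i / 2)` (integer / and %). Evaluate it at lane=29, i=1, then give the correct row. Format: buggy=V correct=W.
`(lane % 4) + 8*(i / 2)`[29,1]->1
29: g=7,t=1
[1] (7+0,1*2+1) = (7,3)
row: 1 vs 7

buggy=1 correct=7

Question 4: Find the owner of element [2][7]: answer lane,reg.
11,1

r=2→G=2,rhi=0  c=7→T=3,p=1
L=2*4+3=11  i=0*2+1=1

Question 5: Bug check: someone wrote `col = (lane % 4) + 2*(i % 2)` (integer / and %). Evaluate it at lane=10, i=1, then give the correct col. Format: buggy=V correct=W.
`(lane % 4) + 2*(i % 2)`[10,1]→4
L=10→G=10>>2=2, T=10&3=2
[1]→row 2+0=2  col 2·2+1=5
col: 4 vs 5

buggy=4 correct=5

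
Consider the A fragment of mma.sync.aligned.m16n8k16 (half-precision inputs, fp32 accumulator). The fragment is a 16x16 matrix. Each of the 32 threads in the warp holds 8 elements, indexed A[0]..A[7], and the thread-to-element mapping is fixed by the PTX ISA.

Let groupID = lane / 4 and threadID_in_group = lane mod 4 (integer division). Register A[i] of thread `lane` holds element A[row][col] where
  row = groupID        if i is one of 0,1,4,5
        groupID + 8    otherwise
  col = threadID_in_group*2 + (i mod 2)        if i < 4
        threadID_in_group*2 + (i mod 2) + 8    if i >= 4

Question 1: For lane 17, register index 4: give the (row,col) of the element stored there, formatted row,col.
L=17⇒gr=17>>2=4, th=17&3=1
[4]⇒row 4+0=4  col 1·2+0+8=10

4,10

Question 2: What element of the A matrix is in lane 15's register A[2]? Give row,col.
lane 15->15/4=3, 15 mod 4=3
i=2  r:3+8->11  c:2·3+0+0->6

11,6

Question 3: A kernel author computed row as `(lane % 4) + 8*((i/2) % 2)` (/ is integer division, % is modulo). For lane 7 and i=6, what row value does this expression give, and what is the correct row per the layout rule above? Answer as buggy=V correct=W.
`(lane % 4) + 8*((i/2) % 2)`[7,6]→11
7: G=1,T=3
[6] (1+8,3*2+0+8) = (9,14)
row: 11 vs 9

buggy=11 correct=9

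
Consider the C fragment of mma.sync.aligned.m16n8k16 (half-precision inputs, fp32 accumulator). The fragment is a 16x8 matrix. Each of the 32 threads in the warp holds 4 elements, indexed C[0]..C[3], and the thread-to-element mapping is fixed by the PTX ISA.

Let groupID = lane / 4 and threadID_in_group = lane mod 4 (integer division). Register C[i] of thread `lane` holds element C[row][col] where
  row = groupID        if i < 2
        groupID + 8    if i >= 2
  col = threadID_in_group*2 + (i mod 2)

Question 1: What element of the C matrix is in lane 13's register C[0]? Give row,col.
3,2

lane 13: gid=3 (13/4), tid=1 (13%4)
i=0: r=3+0=3, c=1*2+0=2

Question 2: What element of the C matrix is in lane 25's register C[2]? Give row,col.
14,2

L=25->gid=25>>2=6, tid=25&3=1
[2]->row 6+8=14  col 1·2+0=2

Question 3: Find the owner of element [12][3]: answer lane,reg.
17,3

r: 12->gid=4,r8=1  c: 3->tid=1,i&1=1
L=4*4+1=17  i=1*2+1=3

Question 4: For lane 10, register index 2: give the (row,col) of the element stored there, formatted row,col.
10,4

lane 10=>10/4=2, 10 mod 4=2
i=2  r:2+8=>10  c:2·2+0=>4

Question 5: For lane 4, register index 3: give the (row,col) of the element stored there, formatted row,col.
L=4->gid=4>>2=1, tid=4&3=0
[3]->row 1+8=9  col 0·2+1=1

9,1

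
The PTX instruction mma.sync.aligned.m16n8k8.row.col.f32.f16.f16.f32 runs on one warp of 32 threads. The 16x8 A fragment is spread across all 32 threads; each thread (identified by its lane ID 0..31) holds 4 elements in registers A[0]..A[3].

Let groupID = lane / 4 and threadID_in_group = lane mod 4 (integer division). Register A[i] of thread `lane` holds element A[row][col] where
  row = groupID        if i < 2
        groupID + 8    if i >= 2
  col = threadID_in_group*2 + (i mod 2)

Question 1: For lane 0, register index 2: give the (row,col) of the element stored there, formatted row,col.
8,0

lane 0: g=0 (0/4), t=0 (0%4)
i=2: r=0+8=8, c=0*2+0=0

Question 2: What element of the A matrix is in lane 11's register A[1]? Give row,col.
2,7

lane 11: g=2 (11/4), t=3 (11%4)
i=1: r=2+0=2, c=3*2+1=7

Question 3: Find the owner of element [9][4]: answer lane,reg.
r=9->g=1,rb=1  c=4->t=2,b0=0
L=1*4+2=6  i=1*2+0=2

6,2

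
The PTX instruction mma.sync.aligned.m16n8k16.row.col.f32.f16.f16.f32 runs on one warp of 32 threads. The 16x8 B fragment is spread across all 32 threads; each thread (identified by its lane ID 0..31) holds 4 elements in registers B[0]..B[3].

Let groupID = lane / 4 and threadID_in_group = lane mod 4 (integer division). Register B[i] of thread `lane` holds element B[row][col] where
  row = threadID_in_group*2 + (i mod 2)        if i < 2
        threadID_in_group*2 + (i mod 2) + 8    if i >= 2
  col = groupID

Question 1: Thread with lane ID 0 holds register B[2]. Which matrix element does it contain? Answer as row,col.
lane 0=>0/4=0, 0 mod 4=0
i=2  r:2·0+0+8=>8  c:0

8,0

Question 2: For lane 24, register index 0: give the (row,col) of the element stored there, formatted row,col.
0,6

lane 24: grp=6 (24/4), tig=0 (24%4)
i=0: r=0*2+0+0=0, c=grp=6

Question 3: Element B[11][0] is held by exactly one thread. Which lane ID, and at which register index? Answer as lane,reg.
c=0⇒gr=0  r=11⇒Rb=1,th=1,odd=1
L=0*4+1=1  i=1*2+1=3

1,3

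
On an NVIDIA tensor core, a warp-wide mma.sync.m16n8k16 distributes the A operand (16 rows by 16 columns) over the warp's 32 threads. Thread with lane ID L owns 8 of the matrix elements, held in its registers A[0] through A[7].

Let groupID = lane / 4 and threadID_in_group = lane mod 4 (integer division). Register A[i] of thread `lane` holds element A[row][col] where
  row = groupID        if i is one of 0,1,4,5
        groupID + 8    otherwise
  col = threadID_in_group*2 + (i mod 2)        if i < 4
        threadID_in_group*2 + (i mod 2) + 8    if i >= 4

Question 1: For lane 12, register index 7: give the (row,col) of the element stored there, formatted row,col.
lane 12: grp=3 (12/4), tig=0 (12%4)
i=7: r=3+8=11, c=0*2+1+8=9

11,9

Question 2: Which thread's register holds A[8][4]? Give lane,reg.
r: 8->gid=0,r8=1  c: 4->c8=0,tid=2,i&1=0
L=0*4+2=2  i=0*4+1*2+0=2

2,2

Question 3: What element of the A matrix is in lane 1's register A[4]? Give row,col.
lane 1->1/4=0, 1 mod 4=1
i=4  r:0+0->0  c:2·1+0+8->10

0,10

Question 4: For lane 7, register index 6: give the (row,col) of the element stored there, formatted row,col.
9,14

L=7=>grp=7>>2=1, tig=7&3=3
[6]=>row 1+8=9  col 3·2+0+8=14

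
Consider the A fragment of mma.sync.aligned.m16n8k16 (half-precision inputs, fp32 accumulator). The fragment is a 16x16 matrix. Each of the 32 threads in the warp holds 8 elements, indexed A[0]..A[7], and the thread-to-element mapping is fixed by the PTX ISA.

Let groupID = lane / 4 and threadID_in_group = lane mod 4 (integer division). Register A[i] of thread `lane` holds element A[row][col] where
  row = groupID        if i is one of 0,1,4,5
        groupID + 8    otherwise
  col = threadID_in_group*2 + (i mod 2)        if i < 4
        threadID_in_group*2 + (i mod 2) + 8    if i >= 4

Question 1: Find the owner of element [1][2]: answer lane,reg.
5,0

r=1→G=1,rhi=0  c=2→chi=0,T=1,p=0
L=1*4+1=5  i=0*4+0*2+0=0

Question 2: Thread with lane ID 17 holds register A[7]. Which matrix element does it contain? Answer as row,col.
12,11

lane 17: G=4 (17/4), T=1 (17%4)
i=7: r=4+8=12, c=1*2+1+8=11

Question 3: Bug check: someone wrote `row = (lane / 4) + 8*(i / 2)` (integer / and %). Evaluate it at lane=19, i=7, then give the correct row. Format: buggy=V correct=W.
buggy=28 correct=12

`(lane / 4) + 8*(i / 2)`[19,7]→28
lane 19→19/4=4, 19 mod 4=3
i=7  r:4+8→12  c:2·3+1+8→15
row: 28 vs 12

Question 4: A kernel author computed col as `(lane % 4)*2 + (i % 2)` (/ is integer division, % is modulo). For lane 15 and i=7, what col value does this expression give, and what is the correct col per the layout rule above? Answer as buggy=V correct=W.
buggy=7 correct=15

`(lane % 4)*2 + (i % 2)`[15,7]=>7
lane 15: grp=3 (15/4), tig=3 (15%4)
i=7: r=3+8=11, c=3*2+1+8=15
col: 7 vs 15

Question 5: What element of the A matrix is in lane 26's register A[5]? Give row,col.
6,13

L=26=>grp=26>>2=6, tig=26&3=2
[5]=>row 6+0=6  col 2·2+1+8=13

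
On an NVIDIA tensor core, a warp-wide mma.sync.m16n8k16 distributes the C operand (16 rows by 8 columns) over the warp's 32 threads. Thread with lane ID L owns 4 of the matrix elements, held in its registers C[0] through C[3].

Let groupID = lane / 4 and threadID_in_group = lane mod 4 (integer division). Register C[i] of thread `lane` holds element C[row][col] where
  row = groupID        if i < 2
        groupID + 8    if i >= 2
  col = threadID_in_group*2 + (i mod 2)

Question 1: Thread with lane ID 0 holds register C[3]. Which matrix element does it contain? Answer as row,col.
8,1

lane 0⇒0/4=0, 0 mod 4=0
i=3  r:0+8⇒8  c:2·0+1⇒1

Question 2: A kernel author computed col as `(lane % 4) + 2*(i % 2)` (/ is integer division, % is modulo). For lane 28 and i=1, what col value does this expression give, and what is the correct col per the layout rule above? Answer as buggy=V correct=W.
`(lane % 4) + 2*(i % 2)`[28,1]→2
28: G=7,T=0
[1] (7+0,0*2+1) = (7,1)
col: 2 vs 1

buggy=2 correct=1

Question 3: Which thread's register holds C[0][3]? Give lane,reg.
r=0→G=0,rhi=0  c=3→T=1,p=1
L=0*4+1=1  i=0*2+1=1

1,1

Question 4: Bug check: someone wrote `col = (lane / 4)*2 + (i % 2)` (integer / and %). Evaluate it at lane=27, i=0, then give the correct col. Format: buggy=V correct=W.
buggy=12 correct=6

`(lane / 4)*2 + (i % 2)`[27,0]→12
lane 27→27/4=6, 27 mod 4=3
i=0  r:6+0→6  c:2·3+0→6
col: 12 vs 6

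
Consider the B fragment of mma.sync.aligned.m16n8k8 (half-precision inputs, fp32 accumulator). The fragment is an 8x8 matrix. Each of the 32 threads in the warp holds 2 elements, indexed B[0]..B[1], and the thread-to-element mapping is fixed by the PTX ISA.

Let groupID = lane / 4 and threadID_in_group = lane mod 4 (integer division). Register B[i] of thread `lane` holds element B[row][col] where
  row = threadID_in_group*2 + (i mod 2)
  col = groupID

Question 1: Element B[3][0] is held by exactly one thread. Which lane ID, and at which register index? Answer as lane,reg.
c=0⇒gr=0  r=3⇒th=1,odd=1
L=0*4+1=1  i=1=1

1,1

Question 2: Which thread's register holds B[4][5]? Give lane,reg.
c:5=>grp=5  r:4=>tig=2,lo=0
L=5*4+2=22  i=0=0

22,0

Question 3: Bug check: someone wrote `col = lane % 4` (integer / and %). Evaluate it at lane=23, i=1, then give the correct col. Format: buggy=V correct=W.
`lane % 4`[23,1]->3
lane 23->23/4=5, 23 mod 4=3
i=1  r:2·3+1->7  c:5
col: 3 vs 5

buggy=3 correct=5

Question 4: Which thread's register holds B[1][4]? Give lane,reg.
c=4→G=4  r=1→T=0,p=1
L=4*4+0=16  i=1=1

16,1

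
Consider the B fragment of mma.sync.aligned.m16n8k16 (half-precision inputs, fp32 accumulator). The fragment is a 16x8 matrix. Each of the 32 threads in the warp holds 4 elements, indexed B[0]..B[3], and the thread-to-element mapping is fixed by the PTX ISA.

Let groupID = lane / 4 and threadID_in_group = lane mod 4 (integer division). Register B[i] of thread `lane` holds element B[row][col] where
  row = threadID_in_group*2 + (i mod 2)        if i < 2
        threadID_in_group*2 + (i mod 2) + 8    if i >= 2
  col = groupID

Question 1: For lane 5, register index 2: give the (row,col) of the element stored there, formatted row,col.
lane 5: g=1 (5/4), t=1 (5%4)
i=2: r=1*2+0+8=10, c=g=1

10,1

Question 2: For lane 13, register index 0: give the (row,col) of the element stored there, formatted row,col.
2,3

lane 13: G=3 (13/4), T=1 (13%4)
i=0: r=1*2+0+0=2, c=G=3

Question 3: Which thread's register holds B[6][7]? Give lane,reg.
31,0

c=7⇒gr=7  r=6⇒Rb=0,th=3,odd=0
L=7*4+3=31  i=0*2+0=0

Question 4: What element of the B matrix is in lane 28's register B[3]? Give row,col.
9,7

lane 28=>28/4=7, 28 mod 4=0
i=3  r:2·0+1+8=>9  c:7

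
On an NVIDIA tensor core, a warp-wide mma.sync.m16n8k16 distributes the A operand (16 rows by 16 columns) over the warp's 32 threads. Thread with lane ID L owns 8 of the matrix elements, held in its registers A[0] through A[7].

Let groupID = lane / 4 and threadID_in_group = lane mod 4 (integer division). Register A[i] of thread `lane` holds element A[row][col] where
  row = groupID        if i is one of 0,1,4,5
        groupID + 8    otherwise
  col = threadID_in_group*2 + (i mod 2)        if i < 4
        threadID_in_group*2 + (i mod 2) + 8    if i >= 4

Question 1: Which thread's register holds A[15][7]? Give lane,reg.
r=15→G=7,rhi=1  c=7→chi=0,T=3,p=1
L=7*4+3=31  i=0*4+1*2+1=3

31,3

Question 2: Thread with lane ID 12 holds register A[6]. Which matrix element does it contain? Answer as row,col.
11,8

12: g=3,t=0
[6] (3+8,0*2+0+8) = (11,8)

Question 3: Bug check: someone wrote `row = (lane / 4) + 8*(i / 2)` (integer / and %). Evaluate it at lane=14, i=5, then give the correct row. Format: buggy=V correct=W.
buggy=19 correct=3

`(lane / 4) + 8*(i / 2)`[14,5]=>19
lane 14: grp=3 (14/4), tig=2 (14%4)
i=5: r=3+0=3, c=2*2+1+8=13
row: 19 vs 3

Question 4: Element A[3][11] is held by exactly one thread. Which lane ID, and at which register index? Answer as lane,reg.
r=3->g=3,rb=0  c=11->cb=1,t=1,b0=1
L=3*4+1=13  i=1*4+0*2+1=5

13,5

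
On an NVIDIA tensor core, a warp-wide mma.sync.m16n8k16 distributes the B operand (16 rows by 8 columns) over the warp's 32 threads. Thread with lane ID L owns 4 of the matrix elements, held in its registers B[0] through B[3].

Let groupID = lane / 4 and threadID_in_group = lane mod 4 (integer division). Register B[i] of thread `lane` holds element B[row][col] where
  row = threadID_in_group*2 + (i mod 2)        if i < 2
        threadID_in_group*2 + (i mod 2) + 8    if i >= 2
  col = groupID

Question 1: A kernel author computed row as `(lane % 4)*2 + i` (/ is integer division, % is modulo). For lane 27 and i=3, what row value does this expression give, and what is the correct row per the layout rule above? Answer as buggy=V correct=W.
buggy=9 correct=15

`(lane % 4)*2 + i`[27,3]=>9
L=27=>grp=27>>2=6, tig=27&3=3
[3]=>row 3·2+1+8=15  col grp=6
row: 9 vs 15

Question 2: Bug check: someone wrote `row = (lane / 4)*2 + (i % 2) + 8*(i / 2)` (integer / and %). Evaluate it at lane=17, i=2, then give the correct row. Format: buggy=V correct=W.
`(lane / 4)*2 + (i % 2) + 8*(i / 2)`[17,2]=>16
lane 17: grp=4 (17/4), tig=1 (17%4)
i=2: r=1*2+0+8=10, c=grp=4
row: 16 vs 10

buggy=16 correct=10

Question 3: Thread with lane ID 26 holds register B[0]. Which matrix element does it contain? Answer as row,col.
lane 26: G=6 (26/4), T=2 (26%4)
i=0: r=2*2+0+0=4, c=G=6

4,6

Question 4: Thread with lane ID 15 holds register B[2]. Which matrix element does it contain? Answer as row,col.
15: g=3,t=3
[2] (3*2+0+8,3) = (14,3)

14,3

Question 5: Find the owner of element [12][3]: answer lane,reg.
14,2

c=3->g=3  r=12->rb=1,t=2,b0=0
L=3*4+2=14  i=1*2+0=2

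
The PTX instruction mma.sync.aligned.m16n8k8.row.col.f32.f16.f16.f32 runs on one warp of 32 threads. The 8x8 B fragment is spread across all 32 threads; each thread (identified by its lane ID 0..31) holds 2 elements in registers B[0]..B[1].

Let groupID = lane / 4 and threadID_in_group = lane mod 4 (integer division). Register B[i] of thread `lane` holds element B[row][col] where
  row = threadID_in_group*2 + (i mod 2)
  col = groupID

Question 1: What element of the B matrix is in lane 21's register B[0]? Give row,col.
2,5

lane 21: G=5 (21/4), T=1 (21%4)
i=0: r=1*2+0=2, c=G=5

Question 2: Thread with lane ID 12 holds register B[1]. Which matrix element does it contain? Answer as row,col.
L=12=>grp=12>>2=3, tig=12&3=0
[1]=>row 0·2+1=1  col grp=3

1,3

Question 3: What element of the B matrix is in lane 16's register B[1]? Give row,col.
1,4

lane 16: gr=4 (16/4), th=0 (16%4)
i=1: r=0*2+1=1, c=gr=4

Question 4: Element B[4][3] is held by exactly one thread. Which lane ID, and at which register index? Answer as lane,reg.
14,0

c=3->g=3  r=4->t=2,b0=0
L=3*4+2=14  i=0=0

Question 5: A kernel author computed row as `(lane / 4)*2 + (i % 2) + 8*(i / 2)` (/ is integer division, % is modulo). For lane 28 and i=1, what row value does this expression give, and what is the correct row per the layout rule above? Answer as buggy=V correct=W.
`(lane / 4)*2 + (i % 2) + 8*(i / 2)`[28,1]=>15
lane 28=>28/4=7, 28 mod 4=0
i=1  r:2·0+1=>1  c:7
row: 15 vs 1

buggy=15 correct=1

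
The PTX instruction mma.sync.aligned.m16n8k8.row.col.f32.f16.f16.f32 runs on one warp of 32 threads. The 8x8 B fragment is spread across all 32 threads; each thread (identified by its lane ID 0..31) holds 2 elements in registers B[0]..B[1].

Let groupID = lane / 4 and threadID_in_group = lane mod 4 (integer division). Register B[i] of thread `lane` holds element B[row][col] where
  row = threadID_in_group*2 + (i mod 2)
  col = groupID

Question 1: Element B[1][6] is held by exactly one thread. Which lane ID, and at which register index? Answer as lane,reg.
c: 6->gid=6  r: 1->tid=0,i&1=1
L=6*4+0=24  i=1=1

24,1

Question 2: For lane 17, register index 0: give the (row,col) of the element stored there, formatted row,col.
17: g=4,t=1
[0] (1*2+0,4) = (2,4)

2,4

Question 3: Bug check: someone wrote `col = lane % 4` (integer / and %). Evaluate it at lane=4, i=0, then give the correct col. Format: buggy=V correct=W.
`lane % 4`[4,0]->0
lane 4->4/4=1, 4 mod 4=0
i=0  r:2·0+0->0  c:1
col: 0 vs 1

buggy=0 correct=1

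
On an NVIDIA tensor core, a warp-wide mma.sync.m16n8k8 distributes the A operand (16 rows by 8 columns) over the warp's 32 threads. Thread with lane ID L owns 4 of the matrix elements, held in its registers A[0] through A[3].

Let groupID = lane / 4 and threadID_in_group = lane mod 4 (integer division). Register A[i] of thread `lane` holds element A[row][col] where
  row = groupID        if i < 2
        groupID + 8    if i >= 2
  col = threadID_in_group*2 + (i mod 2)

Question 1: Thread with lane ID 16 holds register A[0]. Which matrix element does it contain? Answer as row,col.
4,0

16: g=4,t=0
[0] (4+0,0*2+0) = (4,0)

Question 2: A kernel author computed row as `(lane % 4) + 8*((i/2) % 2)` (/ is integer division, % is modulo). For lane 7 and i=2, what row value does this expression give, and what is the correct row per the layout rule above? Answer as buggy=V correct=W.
`(lane % 4) + 8*((i/2) % 2)`[7,2]=>11
lane 7: grp=1 (7/4), tig=3 (7%4)
i=2: r=1+8=9, c=3*2+0=6
row: 11 vs 9

buggy=11 correct=9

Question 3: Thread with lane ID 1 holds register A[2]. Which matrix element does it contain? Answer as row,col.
8,2

lane 1→1/4=0, 1 mod 4=1
i=2  r:0+8→8  c:2·1+0→2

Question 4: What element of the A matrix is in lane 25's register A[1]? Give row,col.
6,3

lane 25: gr=6 (25/4), th=1 (25%4)
i=1: r=6+0=6, c=1*2+1=3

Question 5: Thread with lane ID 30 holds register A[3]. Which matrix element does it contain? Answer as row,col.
15,5

lane 30: gr=7 (30/4), th=2 (30%4)
i=3: r=7+8=15, c=2*2+1=5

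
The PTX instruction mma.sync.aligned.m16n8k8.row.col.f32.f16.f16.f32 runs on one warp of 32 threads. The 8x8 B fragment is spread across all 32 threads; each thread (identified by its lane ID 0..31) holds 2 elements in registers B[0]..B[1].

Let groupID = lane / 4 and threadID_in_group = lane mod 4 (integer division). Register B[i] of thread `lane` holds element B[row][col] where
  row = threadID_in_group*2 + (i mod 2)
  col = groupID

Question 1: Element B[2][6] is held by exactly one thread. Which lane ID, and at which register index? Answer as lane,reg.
25,0

c=6⇒gr=6  r=2⇒th=1,odd=0
L=6*4+1=25  i=0=0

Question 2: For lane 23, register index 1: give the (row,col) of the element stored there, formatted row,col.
7,5

23: gr=5,th=3
[1] (3*2+1,5) = (7,5)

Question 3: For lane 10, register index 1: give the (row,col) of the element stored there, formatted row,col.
5,2

10: grp=2,tig=2
[1] (2*2+1,2) = (5,2)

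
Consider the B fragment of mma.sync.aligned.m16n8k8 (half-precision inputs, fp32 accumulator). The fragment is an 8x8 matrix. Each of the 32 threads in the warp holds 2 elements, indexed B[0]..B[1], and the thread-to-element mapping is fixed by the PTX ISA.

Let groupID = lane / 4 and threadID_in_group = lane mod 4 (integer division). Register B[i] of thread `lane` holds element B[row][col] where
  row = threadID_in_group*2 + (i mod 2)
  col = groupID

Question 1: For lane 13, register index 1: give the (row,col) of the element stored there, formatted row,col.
L=13->g=13>>2=3, t=13&3=1
[1]->row 1·2+1=3  col g=3

3,3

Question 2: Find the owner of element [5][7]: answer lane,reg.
30,1

c=7→G=7  r=5→T=2,p=1
L=7*4+2=30  i=1=1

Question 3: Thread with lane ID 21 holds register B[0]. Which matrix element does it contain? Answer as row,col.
2,5

lane 21: gid=5 (21/4), tid=1 (21%4)
i=0: r=1*2+0=2, c=gid=5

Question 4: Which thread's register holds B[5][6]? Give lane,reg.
c=6->g=6  r=5->t=2,b0=1
L=6*4+2=26  i=1=1

26,1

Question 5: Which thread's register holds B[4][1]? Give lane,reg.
6,0

c:1=>grp=1  r:4=>tig=2,lo=0
L=1*4+2=6  i=0=0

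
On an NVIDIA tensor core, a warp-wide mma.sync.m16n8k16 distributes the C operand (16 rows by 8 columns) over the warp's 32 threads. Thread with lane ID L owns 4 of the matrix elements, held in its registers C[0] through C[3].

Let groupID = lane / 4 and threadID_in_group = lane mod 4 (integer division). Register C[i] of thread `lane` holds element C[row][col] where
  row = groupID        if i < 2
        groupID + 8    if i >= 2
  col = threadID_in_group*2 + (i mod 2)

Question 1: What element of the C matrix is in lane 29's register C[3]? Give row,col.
L=29=>grp=29>>2=7, tig=29&3=1
[3]=>row 7+8=15  col 1·2+1=3

15,3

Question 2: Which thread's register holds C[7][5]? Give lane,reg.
r=7→G=7,rhi=0  c=5→T=2,p=1
L=7*4+2=30  i=0*2+1=1

30,1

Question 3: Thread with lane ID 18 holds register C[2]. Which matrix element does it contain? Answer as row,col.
12,4

18: G=4,T=2
[2] (4+8,2*2+0) = (12,4)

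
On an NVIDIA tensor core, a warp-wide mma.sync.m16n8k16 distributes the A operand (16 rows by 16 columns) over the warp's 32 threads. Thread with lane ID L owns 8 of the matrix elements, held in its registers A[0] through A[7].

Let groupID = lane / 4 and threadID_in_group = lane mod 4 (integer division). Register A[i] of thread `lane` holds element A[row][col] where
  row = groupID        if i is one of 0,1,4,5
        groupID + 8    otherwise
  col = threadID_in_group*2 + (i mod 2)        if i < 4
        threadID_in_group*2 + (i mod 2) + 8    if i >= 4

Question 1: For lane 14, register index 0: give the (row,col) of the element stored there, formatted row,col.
3,4

lane 14=>14/4=3, 14 mod 4=2
i=0  r:3+0=>3  c:2·2+0+0=>4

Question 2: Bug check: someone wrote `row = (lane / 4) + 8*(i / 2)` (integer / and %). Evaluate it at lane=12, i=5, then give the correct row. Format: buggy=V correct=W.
`(lane / 4) + 8*(i / 2)`[12,5]->19
lane 12->12/4=3, 12 mod 4=0
i=5  r:3+0->3  c:2·0+1+8->9
row: 19 vs 3

buggy=19 correct=3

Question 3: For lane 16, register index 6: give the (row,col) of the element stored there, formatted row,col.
16: gr=4,th=0
[6] (4+8,0*2+0+8) = (12,8)

12,8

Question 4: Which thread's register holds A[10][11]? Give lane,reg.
r: 10->gid=2,r8=1  c: 11->c8=1,tid=1,i&1=1
L=2*4+1=9  i=1*4+1*2+1=7

9,7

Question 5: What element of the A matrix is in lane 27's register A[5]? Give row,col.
6,15

lane 27: g=6 (27/4), t=3 (27%4)
i=5: r=6+0=6, c=3*2+1+8=15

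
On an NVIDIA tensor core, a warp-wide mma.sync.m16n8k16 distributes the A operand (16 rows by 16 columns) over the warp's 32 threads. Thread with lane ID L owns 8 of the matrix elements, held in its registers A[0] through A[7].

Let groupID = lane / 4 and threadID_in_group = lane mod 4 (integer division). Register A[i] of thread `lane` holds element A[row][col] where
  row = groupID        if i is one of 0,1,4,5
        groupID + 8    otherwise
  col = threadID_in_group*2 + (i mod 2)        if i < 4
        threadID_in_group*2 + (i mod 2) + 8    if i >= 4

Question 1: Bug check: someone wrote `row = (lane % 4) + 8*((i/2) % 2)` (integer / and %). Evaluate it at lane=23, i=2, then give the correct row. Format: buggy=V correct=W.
`(lane % 4) + 8*((i/2) % 2)`[23,2]->11
lane 23: g=5 (23/4), t=3 (23%4)
i=2: r=5+8=13, c=3*2+0+0=6
row: 11 vs 13

buggy=11 correct=13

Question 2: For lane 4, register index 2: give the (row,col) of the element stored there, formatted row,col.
9,0

lane 4->4/4=1, 4 mod 4=0
i=2  r:1+8->9  c:2·0+0+0->0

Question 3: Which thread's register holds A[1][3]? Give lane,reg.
5,1

r=1⇒gr=1,Rb=0  c=3⇒Cb=0,th=1,odd=1
L=1*4+1=5  i=0*4+0*2+1=1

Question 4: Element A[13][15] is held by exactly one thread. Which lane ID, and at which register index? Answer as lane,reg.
23,7

r=13->g=5,rb=1  c=15->cb=1,t=3,b0=1
L=5*4+3=23  i=1*4+1*2+1=7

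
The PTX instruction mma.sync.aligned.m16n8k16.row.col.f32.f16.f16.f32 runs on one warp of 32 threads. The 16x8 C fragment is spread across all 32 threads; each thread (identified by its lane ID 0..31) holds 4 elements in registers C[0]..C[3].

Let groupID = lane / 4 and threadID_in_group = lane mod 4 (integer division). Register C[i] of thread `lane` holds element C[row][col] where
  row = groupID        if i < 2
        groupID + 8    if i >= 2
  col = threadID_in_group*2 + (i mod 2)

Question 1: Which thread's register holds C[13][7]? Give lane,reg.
23,3

r: 13->gid=5,r8=1  c: 7->tid=3,i&1=1
L=5*4+3=23  i=1*2+1=3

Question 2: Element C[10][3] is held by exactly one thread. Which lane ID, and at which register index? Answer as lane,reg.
r:10=>grp=2,rB=1  c:3=>tig=1,lo=1
L=2*4+1=9  i=1*2+1=3

9,3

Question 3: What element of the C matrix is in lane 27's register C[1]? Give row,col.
6,7

lane 27: G=6 (27/4), T=3 (27%4)
i=1: r=6+0=6, c=3*2+1=7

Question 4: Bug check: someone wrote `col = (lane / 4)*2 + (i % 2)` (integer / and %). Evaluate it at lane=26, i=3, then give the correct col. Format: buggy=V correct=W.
`(lane / 4)*2 + (i % 2)`[26,3]->13
L=26->g=26>>2=6, t=26&3=2
[3]->row 6+8=14  col 2·2+1=5
col: 13 vs 5

buggy=13 correct=5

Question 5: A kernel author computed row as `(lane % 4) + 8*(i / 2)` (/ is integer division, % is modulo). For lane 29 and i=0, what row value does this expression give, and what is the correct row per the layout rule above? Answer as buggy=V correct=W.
`(lane % 4) + 8*(i / 2)`[29,0]->1
lane 29: g=7 (29/4), t=1 (29%4)
i=0: r=7+0=7, c=1*2+0=2
row: 1 vs 7

buggy=1 correct=7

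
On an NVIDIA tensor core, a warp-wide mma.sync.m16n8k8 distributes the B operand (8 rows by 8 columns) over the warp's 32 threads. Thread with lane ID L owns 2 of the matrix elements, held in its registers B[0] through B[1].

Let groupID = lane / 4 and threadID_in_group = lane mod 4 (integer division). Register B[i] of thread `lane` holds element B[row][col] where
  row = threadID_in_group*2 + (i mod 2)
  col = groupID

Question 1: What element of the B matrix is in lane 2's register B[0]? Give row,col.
4,0

lane 2: grp=0 (2/4), tig=2 (2%4)
i=0: r=2*2+0=4, c=grp=0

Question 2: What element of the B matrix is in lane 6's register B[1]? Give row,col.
5,1

lane 6: gid=1 (6/4), tid=2 (6%4)
i=1: r=2*2+1=5, c=gid=1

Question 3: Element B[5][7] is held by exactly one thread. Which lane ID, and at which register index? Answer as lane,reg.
c: 7->gid=7  r: 5->tid=2,i&1=1
L=7*4+2=30  i=1=1

30,1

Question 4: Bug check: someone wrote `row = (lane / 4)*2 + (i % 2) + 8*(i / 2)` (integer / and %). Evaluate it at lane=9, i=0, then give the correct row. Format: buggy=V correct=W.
`(lane / 4)*2 + (i % 2) + 8*(i / 2)`[9,0]→4
lane 9: G=2 (9/4), T=1 (9%4)
i=0: r=1*2+0=2, c=G=2
row: 4 vs 2

buggy=4 correct=2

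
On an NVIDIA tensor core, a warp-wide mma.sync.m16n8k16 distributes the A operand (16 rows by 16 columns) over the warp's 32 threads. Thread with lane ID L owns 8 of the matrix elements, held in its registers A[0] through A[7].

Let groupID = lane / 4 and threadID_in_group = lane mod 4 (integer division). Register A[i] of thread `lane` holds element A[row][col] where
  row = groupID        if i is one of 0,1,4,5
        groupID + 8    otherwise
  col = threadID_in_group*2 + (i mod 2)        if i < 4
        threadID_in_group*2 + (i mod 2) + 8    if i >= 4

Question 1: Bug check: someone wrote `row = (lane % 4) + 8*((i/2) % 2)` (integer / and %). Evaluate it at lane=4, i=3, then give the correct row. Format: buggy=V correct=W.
buggy=8 correct=9

`(lane % 4) + 8*((i/2) % 2)`[4,3]->8
lane 4->4/4=1, 4 mod 4=0
i=3  r:1+8->9  c:2·0+1+0->1
row: 8 vs 9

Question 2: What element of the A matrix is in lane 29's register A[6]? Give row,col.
15,10

L=29->g=29>>2=7, t=29&3=1
[6]->row 7+8=15  col 1·2+0+8=10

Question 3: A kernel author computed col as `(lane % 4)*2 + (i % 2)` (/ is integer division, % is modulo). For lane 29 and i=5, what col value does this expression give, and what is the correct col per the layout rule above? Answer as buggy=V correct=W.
buggy=3 correct=11

`(lane % 4)*2 + (i % 2)`[29,5]⇒3
29: gr=7,th=1
[5] (7+0,1*2+1+8) = (7,11)
col: 3 vs 11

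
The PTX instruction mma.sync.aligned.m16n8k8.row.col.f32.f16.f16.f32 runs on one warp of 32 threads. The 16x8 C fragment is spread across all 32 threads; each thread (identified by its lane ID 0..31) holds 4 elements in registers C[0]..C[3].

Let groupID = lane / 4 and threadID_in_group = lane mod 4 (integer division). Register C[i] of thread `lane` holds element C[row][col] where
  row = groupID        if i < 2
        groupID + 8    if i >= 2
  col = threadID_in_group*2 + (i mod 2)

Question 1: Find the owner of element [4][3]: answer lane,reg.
r=4->g=4,rb=0  c=3->t=1,b0=1
L=4*4+1=17  i=0*2+1=1

17,1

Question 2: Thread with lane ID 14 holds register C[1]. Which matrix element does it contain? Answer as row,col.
14: g=3,t=2
[1] (3+0,2*2+1) = (3,5)

3,5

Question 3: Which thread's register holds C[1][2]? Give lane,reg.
r=1->g=1,rb=0  c=2->t=1,b0=0
L=1*4+1=5  i=0*2+0=0

5,0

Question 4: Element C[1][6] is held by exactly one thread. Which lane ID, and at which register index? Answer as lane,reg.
r: 1->gid=1,r8=0  c: 6->tid=3,i&1=0
L=1*4+3=7  i=0*2+0=0

7,0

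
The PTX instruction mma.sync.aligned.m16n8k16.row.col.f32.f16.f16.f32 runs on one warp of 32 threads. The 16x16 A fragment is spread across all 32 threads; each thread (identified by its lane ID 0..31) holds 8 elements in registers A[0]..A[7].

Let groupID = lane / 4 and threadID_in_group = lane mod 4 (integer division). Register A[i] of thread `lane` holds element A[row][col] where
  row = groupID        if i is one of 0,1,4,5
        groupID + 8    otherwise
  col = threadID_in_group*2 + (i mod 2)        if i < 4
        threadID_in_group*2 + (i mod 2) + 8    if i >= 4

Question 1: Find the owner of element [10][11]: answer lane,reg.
9,7

r:10=>grp=2,rB=1  c:11=>cB=1,tig=1,lo=1
L=2*4+1=9  i=1*4+1*2+1=7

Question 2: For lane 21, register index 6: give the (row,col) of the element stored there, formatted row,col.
13,10

lane 21=>21/4=5, 21 mod 4=1
i=6  r:5+8=>13  c:2·1+0+8=>10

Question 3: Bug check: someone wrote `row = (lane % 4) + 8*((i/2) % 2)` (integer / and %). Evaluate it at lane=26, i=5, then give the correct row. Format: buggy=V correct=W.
buggy=2 correct=6

`(lane % 4) + 8*((i/2) % 2)`[26,5]=>2
lane 26=>26/4=6, 26 mod 4=2
i=5  r:6+0=>6  c:2·2+1+8=>13
row: 2 vs 6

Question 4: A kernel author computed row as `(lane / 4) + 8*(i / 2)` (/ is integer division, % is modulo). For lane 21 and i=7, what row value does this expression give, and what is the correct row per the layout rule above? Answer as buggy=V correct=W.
`(lane / 4) + 8*(i / 2)`[21,7]->29
L=21->g=21>>2=5, t=21&3=1
[7]->row 5+8=13  col 1·2+1+8=11
row: 29 vs 13

buggy=29 correct=13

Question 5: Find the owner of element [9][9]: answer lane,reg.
r:9=>grp=1,rB=1  c:9=>cB=1,tig=0,lo=1
L=1*4+0=4  i=1*4+1*2+1=7

4,7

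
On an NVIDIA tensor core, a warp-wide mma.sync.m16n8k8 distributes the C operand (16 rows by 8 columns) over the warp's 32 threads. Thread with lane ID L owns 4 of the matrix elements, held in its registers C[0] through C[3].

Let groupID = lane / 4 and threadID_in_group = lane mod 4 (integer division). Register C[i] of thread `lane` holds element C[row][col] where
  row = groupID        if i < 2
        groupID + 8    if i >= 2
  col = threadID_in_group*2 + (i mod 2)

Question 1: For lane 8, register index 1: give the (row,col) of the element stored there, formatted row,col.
2,1

L=8⇒gr=8>>2=2, th=8&3=0
[1]⇒row 2+0=2  col 0·2+1=1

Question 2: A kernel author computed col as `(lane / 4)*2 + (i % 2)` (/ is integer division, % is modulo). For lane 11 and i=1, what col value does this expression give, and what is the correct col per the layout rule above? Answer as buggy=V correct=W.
`(lane / 4)*2 + (i % 2)`[11,1]=>5
lane 11=>11/4=2, 11 mod 4=3
i=1  r:2+0=>2  c:2·3+1=>7
col: 5 vs 7

buggy=5 correct=7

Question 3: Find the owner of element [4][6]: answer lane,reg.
r: 4->gid=4,r8=0  c: 6->tid=3,i&1=0
L=4*4+3=19  i=0*2+0=0

19,0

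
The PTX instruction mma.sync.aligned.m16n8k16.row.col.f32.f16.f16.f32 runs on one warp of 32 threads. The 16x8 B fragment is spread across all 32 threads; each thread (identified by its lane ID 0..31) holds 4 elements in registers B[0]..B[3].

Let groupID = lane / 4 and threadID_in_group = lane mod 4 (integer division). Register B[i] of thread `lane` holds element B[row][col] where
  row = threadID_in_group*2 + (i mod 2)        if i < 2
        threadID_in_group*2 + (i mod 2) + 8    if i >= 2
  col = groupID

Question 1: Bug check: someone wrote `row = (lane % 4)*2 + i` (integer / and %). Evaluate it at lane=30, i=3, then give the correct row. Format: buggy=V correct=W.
`(lane % 4)*2 + i`[30,3]->7
L=30->g=30>>2=7, t=30&3=2
[3]->row 2·2+1+8=13  col g=7
row: 7 vs 13

buggy=7 correct=13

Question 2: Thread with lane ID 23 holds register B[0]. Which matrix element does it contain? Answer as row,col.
L=23->g=23>>2=5, t=23&3=3
[0]->row 3·2+0+0=6  col g=5

6,5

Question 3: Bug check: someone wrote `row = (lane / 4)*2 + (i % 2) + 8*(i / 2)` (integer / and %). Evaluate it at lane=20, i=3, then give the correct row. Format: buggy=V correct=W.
`(lane / 4)*2 + (i % 2) + 8*(i / 2)`[20,3]⇒19
L=20⇒gr=20>>2=5, th=20&3=0
[3]⇒row 0·2+1+8=9  col gr=5
row: 19 vs 9

buggy=19 correct=9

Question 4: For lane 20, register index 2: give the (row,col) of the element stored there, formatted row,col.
lane 20: grp=5 (20/4), tig=0 (20%4)
i=2: r=0*2+0+8=8, c=grp=5

8,5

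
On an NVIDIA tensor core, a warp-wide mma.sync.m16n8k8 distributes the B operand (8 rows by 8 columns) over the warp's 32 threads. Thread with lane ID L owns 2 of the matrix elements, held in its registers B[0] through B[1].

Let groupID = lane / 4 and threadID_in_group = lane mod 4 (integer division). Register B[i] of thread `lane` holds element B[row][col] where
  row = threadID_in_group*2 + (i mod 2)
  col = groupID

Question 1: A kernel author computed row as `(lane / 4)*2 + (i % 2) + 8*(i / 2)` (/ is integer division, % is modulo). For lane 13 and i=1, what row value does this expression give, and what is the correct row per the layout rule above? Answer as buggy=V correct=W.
buggy=7 correct=3

`(lane / 4)*2 + (i % 2) + 8*(i / 2)`[13,1]⇒7
lane 13⇒13/4=3, 13 mod 4=1
i=1  r:2·1+1⇒3  c:3
row: 7 vs 3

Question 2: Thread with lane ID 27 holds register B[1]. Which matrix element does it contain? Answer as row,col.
lane 27=>27/4=6, 27 mod 4=3
i=1  r:2·3+1=>7  c:6

7,6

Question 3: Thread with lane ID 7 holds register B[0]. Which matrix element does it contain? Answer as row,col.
L=7→G=7>>2=1, T=7&3=3
[0]→row 3·2+0=6  col G=1

6,1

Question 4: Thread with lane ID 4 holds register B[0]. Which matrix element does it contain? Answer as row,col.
0,1

4: gr=1,th=0
[0] (0*2+0,1) = (0,1)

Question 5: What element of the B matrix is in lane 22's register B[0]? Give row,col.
4,5

lane 22: grp=5 (22/4), tig=2 (22%4)
i=0: r=2*2+0=4, c=grp=5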